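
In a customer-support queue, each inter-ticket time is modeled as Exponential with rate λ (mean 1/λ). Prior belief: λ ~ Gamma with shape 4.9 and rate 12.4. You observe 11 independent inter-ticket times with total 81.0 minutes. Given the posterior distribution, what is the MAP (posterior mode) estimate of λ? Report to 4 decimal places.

0.1595

With a Gamma(shape α, rate β) prior on the exponential rate λ, the posterior after n observations with total T = Σxᵢ is Gamma(α+n, β+T).
Posterior: Gamma(4.9+11, 12.4+81.0) = Gamma(15.9, 93.4).
Mode = (α−1)/β = 0.1595.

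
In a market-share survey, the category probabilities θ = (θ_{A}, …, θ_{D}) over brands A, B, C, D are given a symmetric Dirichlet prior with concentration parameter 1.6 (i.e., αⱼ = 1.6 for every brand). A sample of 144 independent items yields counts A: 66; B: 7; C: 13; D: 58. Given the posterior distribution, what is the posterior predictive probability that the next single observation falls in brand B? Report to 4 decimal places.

0.0572

The Dirichlet prior is conjugate to the Multinomial likelihood: each posterior αⱼ = prior αⱼ + observed count nⱼ.
Posterior concentration: (67.6, 8.6, 14.6, 59.6), total = 150.4.
P(next = B | data) = α_{B}/Σα = 0.0572.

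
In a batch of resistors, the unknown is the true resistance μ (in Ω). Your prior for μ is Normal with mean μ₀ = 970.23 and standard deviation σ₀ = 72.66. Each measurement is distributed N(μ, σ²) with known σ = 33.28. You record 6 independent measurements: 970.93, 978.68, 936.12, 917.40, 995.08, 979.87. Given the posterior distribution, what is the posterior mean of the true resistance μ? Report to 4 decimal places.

963.2571

For Normal data with known variance σ², a Normal(μ₀, σ₀²) prior on μ is conjugate. Posterior precision = 1/σ₀² + n/σ²; posterior mean is the precision-weighted average of μ₀ and x̄.
Σxᵢ = 970.93 + 978.68 + 936.12 + 917.40 + 995.08 + 979.87 = 5778.08, so n·x̄ = 5778.08.
σ₀² = 72.66² = 5279.4756, σ² = 33.28² = 1107.5584; σ² + n·σ₀² = 1107.5584 + 6·5279.4756 = 32784.412.
Posterior mean = (μ₀/σ₀² + n·x̄/σ²)/(1/σ₀² + n/σ²) = (σ²·μ₀ + σ₀²·n·x̄)/(σ² + n·σ₀²) = (1107.5584·970.23 + 5279.4756·5778.08)/32784.412 = 31579818.76128/32784.412 = 963.2571.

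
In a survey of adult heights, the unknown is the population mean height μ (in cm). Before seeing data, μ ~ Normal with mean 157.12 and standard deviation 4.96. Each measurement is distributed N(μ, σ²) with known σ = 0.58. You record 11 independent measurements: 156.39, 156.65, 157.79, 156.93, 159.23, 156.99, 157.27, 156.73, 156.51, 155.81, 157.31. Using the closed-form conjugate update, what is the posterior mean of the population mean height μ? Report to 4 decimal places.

157.0555

For Normal data with known variance σ², a Normal(μ₀, σ₀²) prior on μ is conjugate. Posterior precision = 1/σ₀² + n/σ²; posterior mean is the precision-weighted average of μ₀ and x̄.
Σxᵢ = 156.39 + 156.65 + 157.79 + 156.93 + 159.23 + 156.99 + 157.27 + 156.73 + 156.51 + 155.81 + 157.31 = 1727.61, so n·x̄ = 1727.61.
σ₀² = 4.96² = 24.6016, σ² = 0.58² = 0.3364; σ² + n·σ₀² = 0.3364 + 11·24.6016 = 270.954.
Posterior mean = (μ₀/σ₀² + n·x̄/σ²)/(1/σ₀² + n/σ²) = (σ²·μ₀ + σ₀²·n·x̄)/(σ² + n·σ₀²) = (0.3364·157.12 + 24.6016·1727.61)/270.954 = 42554.825344/270.954 = 157.0555.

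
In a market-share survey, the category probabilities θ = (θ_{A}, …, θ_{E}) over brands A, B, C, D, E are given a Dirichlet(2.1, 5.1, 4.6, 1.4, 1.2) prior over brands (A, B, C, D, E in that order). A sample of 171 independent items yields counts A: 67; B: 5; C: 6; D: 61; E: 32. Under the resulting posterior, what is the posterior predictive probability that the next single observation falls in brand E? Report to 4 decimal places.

0.1791

The Dirichlet prior is conjugate to the Multinomial likelihood: each posterior αⱼ = prior αⱼ + observed count nⱼ.
Posterior concentration: (69.1, 10.1, 10.6, 62.4, 33.2), total = 185.4.
P(next = E | data) = α_{E}/Σα = 0.1791.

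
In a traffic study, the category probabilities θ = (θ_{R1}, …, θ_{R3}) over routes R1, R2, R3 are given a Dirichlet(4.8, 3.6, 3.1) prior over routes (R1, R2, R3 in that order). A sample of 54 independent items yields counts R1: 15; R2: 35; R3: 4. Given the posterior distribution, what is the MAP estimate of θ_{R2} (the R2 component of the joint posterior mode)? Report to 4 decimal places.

The Dirichlet prior is conjugate to the Multinomial likelihood: each posterior αⱼ = prior αⱼ + observed count nⱼ.
Posterior concentration: (19.8, 38.6, 7.1), total = 65.5.
Joint mode component: (α_{R2}−1)/(Σα−K) = 37.6/62.5 = 0.6016.

0.6016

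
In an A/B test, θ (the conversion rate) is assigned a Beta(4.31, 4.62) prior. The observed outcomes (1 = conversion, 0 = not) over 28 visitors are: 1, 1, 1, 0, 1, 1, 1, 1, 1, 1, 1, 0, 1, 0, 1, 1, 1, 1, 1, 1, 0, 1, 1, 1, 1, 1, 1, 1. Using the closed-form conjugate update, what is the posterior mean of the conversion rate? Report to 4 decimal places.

The Beta prior is conjugate to a Binomial/Bernoulli likelihood; the update adds successes to α and failures to β.
Posterior: Beta(α+k, β+n−k) = Beta(4.31+24, 4.62+4) = Beta(28.31, 8.62).
Posterior mean = α/(α+β) = 28.31/36.93 = 0.7666.

0.7666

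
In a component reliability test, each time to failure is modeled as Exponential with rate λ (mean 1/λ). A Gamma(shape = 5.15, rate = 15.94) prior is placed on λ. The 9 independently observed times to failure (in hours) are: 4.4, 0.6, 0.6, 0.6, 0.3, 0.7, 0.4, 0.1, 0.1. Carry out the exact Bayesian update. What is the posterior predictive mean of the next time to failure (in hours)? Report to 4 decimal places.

With a Gamma(shape α, rate β) prior on the exponential rate λ, the posterior after n observations with total T = Σxᵢ is Gamma(α+n, β+T).
Sum of observations T = 7.8 hours; n = 9.
Posterior: Gamma(5.15+9, 15.94+7.8) = Gamma(14.15, 23.74).
The predictive distribution for the next observation is Lomax; its mean is β/(α−1) = 23.74/13.15 = 1.8053.

1.8053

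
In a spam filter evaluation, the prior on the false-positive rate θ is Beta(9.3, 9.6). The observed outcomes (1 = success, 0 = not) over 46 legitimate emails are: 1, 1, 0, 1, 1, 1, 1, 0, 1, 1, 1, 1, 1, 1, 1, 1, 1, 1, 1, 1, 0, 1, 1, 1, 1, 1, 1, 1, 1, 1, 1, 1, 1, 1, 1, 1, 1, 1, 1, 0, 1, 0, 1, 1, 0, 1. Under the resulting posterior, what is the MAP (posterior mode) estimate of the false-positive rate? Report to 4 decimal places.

0.7679

The Beta prior is conjugate to a Binomial/Bernoulli likelihood; the update adds successes to α and failures to β.
Posterior: Beta(α+k, β+n−k) = Beta(9.3+40, 9.6+6) = Beta(49.3, 15.6).
Mode of Beta(a,b) for a,b>1 is (a−1)/(a+b−2) = 48.3/62.9 = 0.7679.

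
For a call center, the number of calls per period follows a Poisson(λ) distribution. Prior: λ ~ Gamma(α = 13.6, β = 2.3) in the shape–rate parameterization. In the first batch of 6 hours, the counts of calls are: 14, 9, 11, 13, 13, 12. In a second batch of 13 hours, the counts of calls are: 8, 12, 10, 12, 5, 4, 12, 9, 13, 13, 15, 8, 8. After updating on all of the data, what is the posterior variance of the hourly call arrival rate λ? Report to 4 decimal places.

0.4730

With a Gamma(shape α, rate β) prior, the Poisson likelihood is conjugate: the posterior is Gamma(α + ΣXᵢ, β + n).
Batch 1: sum of counts S = 72 over n = 6 hours.
After batch 1: Gamma(α+S, β+n) = Gamma(13.6+72, 2.3+6) = Gamma(85.6, 8.3).
Batch 2: sum of counts S = 129 over n = 13 hours.
After batch 2: Gamma(α+S, β+n) = Gamma(85.6+129, 8.3+13) = Gamma(214.6, 21.3).
Var = α/β² = 214.6/21.3² = 0.4730.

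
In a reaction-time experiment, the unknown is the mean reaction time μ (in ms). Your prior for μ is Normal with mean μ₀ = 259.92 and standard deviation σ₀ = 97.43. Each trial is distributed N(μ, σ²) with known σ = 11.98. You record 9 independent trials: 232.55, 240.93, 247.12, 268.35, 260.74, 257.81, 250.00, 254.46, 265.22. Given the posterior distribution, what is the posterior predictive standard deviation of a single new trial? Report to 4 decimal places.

For Normal data with known variance σ², a Normal(μ₀, σ₀²) prior on μ is conjugate. Posterior precision = 1/σ₀² + n/σ²; posterior mean is the precision-weighted average of μ₀ and x̄.
σ₀² = 97.43² = 9492.6049, σ² = 11.98² = 143.5204; σ² + n·σ₀² = 143.5204 + 9·9492.6049 = 85576.9645.
Posterior precision = 1/σ₀² + n/σ² = 1/9492.6049 + 9/143.5204 = (σ² + n·σ₀²)/(σ₀²σ²) = 85576.9645/(9492.6049·143.5204); posterior variance σₙ² = σ₀²σ²/(σ² + n·σ₀²) = 9492.6049·143.5204/85576.9645 = 15.919967.
Predictive variance for one new observation = σₙ² + σ² = 9492.6049·143.5204/85576.9645 + 143.5204 = σ²·(σ₀² + 85576.9645)/85576.9645 = 143.5204·95069.5694/85576.9645 = 159.440367; SD = √(143.5204·95069.5694/85576.9645) = 12.6270.

12.6270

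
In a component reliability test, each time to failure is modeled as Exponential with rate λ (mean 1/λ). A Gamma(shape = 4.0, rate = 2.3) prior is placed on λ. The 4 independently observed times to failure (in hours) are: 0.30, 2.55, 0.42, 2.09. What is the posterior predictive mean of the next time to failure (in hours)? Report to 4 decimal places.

1.0943

With a Gamma(shape α, rate β) prior on the exponential rate λ, the posterior after n observations with total T = Σxᵢ is Gamma(α+n, β+T).
Sum of observations T = 5.36 hours; n = 4.
Posterior: Gamma(4.0+4, 2.3+5.36) = Gamma(8.0, 7.66).
The predictive distribution for the next observation is Lomax; its mean is β/(α−1) = 7.66/7.0 = 1.0943.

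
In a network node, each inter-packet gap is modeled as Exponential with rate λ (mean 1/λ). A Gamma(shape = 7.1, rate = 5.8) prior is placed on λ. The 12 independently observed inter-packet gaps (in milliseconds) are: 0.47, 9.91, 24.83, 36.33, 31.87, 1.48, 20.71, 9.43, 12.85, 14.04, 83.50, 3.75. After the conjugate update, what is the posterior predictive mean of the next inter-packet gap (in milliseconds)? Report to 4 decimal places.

With a Gamma(shape α, rate β) prior on the exponential rate λ, the posterior after n observations with total T = Σxᵢ is Gamma(α+n, β+T).
Sum of observations T = 249.17 milliseconds; n = 12.
Posterior: Gamma(7.1+12, 5.8+249.17) = Gamma(19.1, 254.97).
The predictive distribution for the next observation is Lomax; its mean is β/(α−1) = 254.97/18.1 = 14.0867.

14.0867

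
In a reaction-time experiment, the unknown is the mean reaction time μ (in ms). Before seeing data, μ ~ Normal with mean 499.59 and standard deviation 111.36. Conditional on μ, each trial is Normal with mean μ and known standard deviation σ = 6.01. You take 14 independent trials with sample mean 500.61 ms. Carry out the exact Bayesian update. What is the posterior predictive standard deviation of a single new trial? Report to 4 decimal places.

6.2209

For Normal data with known variance σ², a Normal(μ₀, σ₀²) prior on μ is conjugate. Posterior precision = 1/σ₀² + n/σ²; posterior mean is the precision-weighted average of μ₀ and x̄.
σ₀² = 111.36² = 12401.0496, σ² = 6.01² = 36.1201; σ² + n·σ₀² = 36.1201 + 14·12401.0496 = 173650.8145.
Posterior precision = 1/σ₀² + n/σ² = 1/12401.0496 + 14/36.1201 = (σ² + n·σ₀²)/(σ₀²σ²) = 173650.8145/(12401.0496·36.1201); posterior variance σₙ² = σ₀²σ²/(σ² + n·σ₀²) = 12401.0496·36.1201/173650.8145 = 2.579470.
Predictive variance for one new observation = σₙ² + σ² = 12401.0496·36.1201/173650.8145 + 36.1201 = σ²·(σ₀² + 173650.8145)/173650.8145 = 36.1201·186051.8641/173650.8145 = 38.699570; SD = √(36.1201·186051.8641/173650.8145) = 6.2209.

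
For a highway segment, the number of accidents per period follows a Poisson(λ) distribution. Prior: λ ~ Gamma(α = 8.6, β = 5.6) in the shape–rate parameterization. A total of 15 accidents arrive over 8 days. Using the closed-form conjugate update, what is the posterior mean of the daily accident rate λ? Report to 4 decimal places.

1.7353

With a Gamma(shape α, rate β) prior, the Poisson likelihood is conjugate: the posterior is Gamma(α + ΣXᵢ, β + n).
Posterior: Gamma(α+S, β+n) = Gamma(8.6+15, 5.6+8) = Gamma(23.6, 13.6).
Posterior mean = α/β = 23.6/13.6 = 1.7353.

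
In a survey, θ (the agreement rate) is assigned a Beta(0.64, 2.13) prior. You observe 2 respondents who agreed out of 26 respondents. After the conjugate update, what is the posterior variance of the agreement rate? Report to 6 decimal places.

0.002800

The Beta prior is conjugate to a Binomial/Bernoulli likelihood; the update adds successes to α and failures to β.
Posterior: Beta(α+k, β+n−k) = Beta(0.64+2, 2.13+24) = Beta(2.64, 26.13).
Var = αβ/((α+β)²(α+β+1)) = 2.64·26.13/(28.77²·29.77) = 0.002800.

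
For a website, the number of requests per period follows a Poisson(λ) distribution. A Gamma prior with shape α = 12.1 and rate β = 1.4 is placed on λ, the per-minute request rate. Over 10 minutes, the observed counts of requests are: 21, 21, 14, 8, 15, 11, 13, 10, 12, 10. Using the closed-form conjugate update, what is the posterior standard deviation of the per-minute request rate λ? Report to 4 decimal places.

1.0639

With a Gamma(shape α, rate β) prior, the Poisson likelihood is conjugate: the posterior is Gamma(α + ΣXᵢ, β + n).
Sum of counts S = 135 over n = 10 minutes.
Posterior: Gamma(α+S, β+n) = Gamma(12.1+135, 1.4+10) = Gamma(147.1, 11.4).
SD = √α/β = √147.1/11.4 = 1.0639.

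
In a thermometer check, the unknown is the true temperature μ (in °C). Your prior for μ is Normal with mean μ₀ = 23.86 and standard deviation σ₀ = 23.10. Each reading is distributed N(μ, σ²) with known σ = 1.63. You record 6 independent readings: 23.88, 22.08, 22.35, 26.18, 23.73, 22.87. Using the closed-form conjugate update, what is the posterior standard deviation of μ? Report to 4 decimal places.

For Normal data with known variance σ², a Normal(μ₀, σ₀²) prior on μ is conjugate. Posterior precision = 1/σ₀² + n/σ²; posterior mean is the precision-weighted average of μ₀ and x̄.
σ₀² = 23.10² = 533.61, σ² = 1.63² = 2.6569; σ² + n·σ₀² = 2.6569 + 6·533.61 = 3204.3169.
Posterior precision = 1/σ₀² + n/σ² = 1/533.61 + 6/2.6569 = (σ² + n·σ₀²)/(σ₀²σ²) = 3204.3169/(533.61·2.6569); posterior variance σₙ² = σ₀²σ²/(σ² + n·σ₀²) = 533.61·2.6569/3204.3169 = 0.442449.
Posterior SD = √σₙ² = √(533.61·2.6569/3204.3169) = 0.6652.

0.6652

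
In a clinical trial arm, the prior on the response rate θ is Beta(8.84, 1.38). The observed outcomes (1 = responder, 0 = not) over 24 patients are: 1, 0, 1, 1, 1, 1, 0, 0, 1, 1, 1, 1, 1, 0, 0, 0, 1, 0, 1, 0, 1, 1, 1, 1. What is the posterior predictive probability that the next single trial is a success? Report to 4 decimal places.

The Beta prior is conjugate to a Binomial/Bernoulli likelihood; the update adds successes to α and failures to β.
Posterior: Beta(α+k, β+n−k) = Beta(8.84+16, 1.38+8) = Beta(24.84, 9.38).
For a single future Bernoulli trial, P(success | data) = α/(α+β) = 0.7259.

0.7259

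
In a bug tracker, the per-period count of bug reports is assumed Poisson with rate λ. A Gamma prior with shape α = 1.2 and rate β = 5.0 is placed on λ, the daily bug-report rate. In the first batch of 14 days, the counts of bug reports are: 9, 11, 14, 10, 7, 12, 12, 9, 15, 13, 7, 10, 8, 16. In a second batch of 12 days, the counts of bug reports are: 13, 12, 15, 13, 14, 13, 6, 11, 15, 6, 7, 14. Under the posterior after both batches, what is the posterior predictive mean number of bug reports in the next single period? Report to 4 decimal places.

With a Gamma(shape α, rate β) prior, the Poisson likelihood is conjugate: the posterior is Gamma(α + ΣXᵢ, β + n).
Batch 1: sum of counts S = 153 over n = 14 days.
After batch 1: Gamma(α+S, β+n) = Gamma(1.2+153, 5.0+14) = Gamma(154.2, 19.0).
Batch 2: sum of counts S = 139 over n = 12 days.
After batch 2: Gamma(α+S, β+n) = Gamma(154.2+139, 19.0+12) = Gamma(293.2, 31.0).
The predictive distribution for one future period is NegBinom with mean α/β = 9.4581.

9.4581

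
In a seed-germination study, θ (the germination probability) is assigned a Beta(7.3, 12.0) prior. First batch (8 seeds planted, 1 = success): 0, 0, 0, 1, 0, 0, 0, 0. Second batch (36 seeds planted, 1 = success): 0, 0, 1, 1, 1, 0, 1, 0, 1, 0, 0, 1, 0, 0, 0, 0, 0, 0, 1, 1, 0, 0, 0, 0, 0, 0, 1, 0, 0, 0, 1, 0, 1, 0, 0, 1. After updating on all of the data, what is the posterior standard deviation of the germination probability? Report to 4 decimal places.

0.0582

The Beta prior is conjugate to a Binomial/Bernoulli likelihood; the update adds successes to α and failures to β.
After batch 1: Beta(7.3+1, 12.0+7) = Beta(8.3, 19.0).
After batch 2: Beta(8.3+12, 19.0+24) = Beta(20.3, 43.0).
Var = αβ/((α+β)²(α+β+1)) = 20.3·43.0/(63.3²·64.3) = 0.00338802; SD = √0.00338802 = 0.0582.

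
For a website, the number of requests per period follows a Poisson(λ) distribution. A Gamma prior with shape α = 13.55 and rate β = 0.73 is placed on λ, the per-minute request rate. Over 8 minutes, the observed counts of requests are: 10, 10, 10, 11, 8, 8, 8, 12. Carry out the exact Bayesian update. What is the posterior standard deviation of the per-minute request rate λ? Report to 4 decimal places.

With a Gamma(shape α, rate β) prior, the Poisson likelihood is conjugate: the posterior is Gamma(α + ΣXᵢ, β + n).
Sum of counts S = 77 over n = 8 minutes.
Posterior: Gamma(α+S, β+n) = Gamma(13.55+77, 0.73+8) = Gamma(90.55, 8.73).
SD = √α/β = √90.55/8.73 = 1.0900.

1.0900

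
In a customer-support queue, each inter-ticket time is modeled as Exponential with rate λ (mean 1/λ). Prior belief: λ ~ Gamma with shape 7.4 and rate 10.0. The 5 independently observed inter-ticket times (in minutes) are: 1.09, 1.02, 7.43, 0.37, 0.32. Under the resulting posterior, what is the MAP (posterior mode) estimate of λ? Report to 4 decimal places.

0.5635

With a Gamma(shape α, rate β) prior on the exponential rate λ, the posterior after n observations with total T = Σxᵢ is Gamma(α+n, β+T).
Sum of observations T = 10.23 minutes; n = 5.
Posterior: Gamma(7.4+5, 10.0+10.23) = Gamma(12.4, 20.23).
Mode = (α−1)/β = 0.5635.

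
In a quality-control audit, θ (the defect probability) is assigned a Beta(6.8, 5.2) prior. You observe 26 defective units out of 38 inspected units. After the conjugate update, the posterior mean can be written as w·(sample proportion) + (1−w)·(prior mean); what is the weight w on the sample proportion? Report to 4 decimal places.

The Beta prior is conjugate to a Binomial/Bernoulli likelihood; the update adds successes to α and failures to β.
Posterior mean = (α₀+k)/(α₀+β₀+n) = [n/(α₀+β₀+n)]·(k/n) + [(α₀+β₀)/(α₀+β₀+n)]·α₀/(α₀+β₀), so only n and the prior enter the weight.
The weight on the data is w = n/(α₀+β₀+n) = 38/(6.8+5.2+38) = 38/50.0 = 0.7600.

0.7600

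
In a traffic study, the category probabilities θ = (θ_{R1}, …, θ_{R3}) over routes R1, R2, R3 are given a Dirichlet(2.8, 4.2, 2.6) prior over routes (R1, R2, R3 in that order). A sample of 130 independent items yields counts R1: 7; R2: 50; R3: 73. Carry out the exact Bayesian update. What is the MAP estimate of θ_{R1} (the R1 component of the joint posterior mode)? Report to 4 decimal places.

0.0644

The Dirichlet prior is conjugate to the Multinomial likelihood: each posterior αⱼ = prior αⱼ + observed count nⱼ.
Posterior concentration: (9.8, 54.2, 75.6), total = 139.6.
Joint mode component: (α_{R1}−1)/(Σα−K) = 8.8/136.6 = 0.0644.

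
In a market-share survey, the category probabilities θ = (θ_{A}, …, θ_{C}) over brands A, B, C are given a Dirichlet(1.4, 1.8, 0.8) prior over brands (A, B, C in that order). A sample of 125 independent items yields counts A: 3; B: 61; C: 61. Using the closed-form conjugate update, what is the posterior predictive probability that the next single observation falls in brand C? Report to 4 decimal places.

The Dirichlet prior is conjugate to the Multinomial likelihood: each posterior αⱼ = prior αⱼ + observed count nⱼ.
Posterior concentration: (4.4, 62.8, 61.8), total = 129.0.
P(next = C | data) = α_{C}/Σα = 0.4791.

0.4791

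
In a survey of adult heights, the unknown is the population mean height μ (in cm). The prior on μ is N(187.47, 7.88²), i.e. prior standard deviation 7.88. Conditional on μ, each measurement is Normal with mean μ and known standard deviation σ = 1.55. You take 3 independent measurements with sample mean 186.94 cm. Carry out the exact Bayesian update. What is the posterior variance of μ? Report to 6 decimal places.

0.790636

For Normal data with known variance σ², a Normal(μ₀, σ₀²) prior on μ is conjugate. Posterior precision = 1/σ₀² + n/σ²; posterior mean is the precision-weighted average of μ₀ and x̄.
σ₀² = 7.88² = 62.0944, σ² = 1.55² = 2.4025; σ² + n·σ₀² = 2.4025 + 3·62.0944 = 188.6857.
Posterior precision = 1/σ₀² + n/σ² = 1/62.0944 + 3/2.4025 = (σ² + n·σ₀²)/(σ₀²σ²) = 188.6857/(62.0944·2.4025); posterior variance σₙ² = σ₀²σ²/(σ² + n·σ₀²) = 62.0944·2.4025/188.6857 = 0.790636.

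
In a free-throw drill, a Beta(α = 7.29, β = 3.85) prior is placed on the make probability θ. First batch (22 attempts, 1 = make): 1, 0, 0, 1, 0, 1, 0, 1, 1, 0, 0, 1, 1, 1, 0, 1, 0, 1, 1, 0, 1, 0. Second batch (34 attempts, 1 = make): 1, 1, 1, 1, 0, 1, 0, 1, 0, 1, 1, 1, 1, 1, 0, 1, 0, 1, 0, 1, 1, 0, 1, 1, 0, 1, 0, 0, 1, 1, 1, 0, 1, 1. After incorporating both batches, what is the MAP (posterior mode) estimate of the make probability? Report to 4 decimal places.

The Beta prior is conjugate to a Binomial/Bernoulli likelihood; the update adds successes to α and failures to β.
After batch 1: Beta(7.29+12, 3.85+10) = Beta(19.29, 13.85).
After batch 2: Beta(19.29+23, 13.85+11) = Beta(42.29, 24.85).
Mode of Beta(a,b) for a,b>1 is (a−1)/(a+b−2) = 41.29/65.14 = 0.6339.

0.6339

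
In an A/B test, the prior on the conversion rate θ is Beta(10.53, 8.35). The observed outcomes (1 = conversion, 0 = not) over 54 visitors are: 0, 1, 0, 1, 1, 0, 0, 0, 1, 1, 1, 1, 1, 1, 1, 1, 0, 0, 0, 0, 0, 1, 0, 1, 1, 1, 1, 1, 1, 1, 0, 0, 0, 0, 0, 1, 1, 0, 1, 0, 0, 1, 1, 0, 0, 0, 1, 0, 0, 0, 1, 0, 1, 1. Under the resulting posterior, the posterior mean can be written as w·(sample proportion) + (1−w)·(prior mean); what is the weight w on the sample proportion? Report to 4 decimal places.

The Beta prior is conjugate to a Binomial/Bernoulli likelihood; the update adds successes to α and failures to β.
Posterior mean = (α₀+k)/(α₀+β₀+n) = [n/(α₀+β₀+n)]·(k/n) + [(α₀+β₀)/(α₀+β₀+n)]·α₀/(α₀+β₀), so only n and the prior enter the weight.
The weight on the data is w = n/(α₀+β₀+n) = 54/(10.53+8.35+54) = 54/72.88 = 0.7409.

0.7409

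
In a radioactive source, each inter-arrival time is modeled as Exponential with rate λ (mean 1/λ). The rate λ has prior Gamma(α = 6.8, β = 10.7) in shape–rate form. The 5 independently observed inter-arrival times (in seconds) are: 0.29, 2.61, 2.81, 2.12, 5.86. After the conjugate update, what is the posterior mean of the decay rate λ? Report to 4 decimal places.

With a Gamma(shape α, rate β) prior on the exponential rate λ, the posterior after n observations with total T = Σxᵢ is Gamma(α+n, β+T).
Sum of observations T = 13.69 seconds; n = 5.
Posterior: Gamma(6.8+5, 10.7+13.69) = Gamma(11.8, 24.39).
Posterior mean of λ = α/β = 11.8/24.39 = 0.4838.

0.4838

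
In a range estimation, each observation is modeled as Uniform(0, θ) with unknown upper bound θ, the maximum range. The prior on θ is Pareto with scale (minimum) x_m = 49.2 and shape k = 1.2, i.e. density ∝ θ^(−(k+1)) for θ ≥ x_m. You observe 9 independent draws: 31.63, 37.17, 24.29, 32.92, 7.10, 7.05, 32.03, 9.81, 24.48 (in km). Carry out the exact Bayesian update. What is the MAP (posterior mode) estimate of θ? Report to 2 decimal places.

A Pareto(scale x_m, shape k) prior on the upper bound θ of Uniform(0, θ) is conjugate: posterior is Pareto(max(x_m, max xᵢ), k + n).
Sample maximum = 37.17; prior scale x_m = 49.2 → posterior scale = max = 49.20.
Posterior shape = 1.2 + 9 = 10.2.
The Pareto density is decreasing on [x_m, ∞), so the mode is x_m = 49.20.

49.20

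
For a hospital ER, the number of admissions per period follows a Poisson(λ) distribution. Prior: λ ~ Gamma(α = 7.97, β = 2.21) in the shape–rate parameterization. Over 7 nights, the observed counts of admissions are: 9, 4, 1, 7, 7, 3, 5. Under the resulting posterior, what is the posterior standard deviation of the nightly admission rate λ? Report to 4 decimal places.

0.7200

With a Gamma(shape α, rate β) prior, the Poisson likelihood is conjugate: the posterior is Gamma(α + ΣXᵢ, β + n).
Sum of counts S = 36 over n = 7 nights.
Posterior: Gamma(α+S, β+n) = Gamma(7.97+36, 2.21+7) = Gamma(43.97, 9.21).
SD = √α/β = √43.97/9.21 = 0.7200.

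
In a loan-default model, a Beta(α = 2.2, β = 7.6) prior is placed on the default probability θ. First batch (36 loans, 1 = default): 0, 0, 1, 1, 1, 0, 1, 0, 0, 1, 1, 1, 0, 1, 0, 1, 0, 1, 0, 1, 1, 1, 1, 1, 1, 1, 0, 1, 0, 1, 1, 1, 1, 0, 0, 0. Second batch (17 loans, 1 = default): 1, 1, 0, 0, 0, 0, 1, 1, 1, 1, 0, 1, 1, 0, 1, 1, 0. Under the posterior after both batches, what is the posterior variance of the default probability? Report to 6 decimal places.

The Beta prior is conjugate to a Binomial/Bernoulli likelihood; the update adds successes to α and failures to β.
After batch 1: Beta(2.2+22, 7.6+14) = Beta(24.2, 21.6).
After batch 2: Beta(24.2+10, 21.6+7) = Beta(34.2, 28.6).
Var = αβ/((α+β)²(α+β+1)) = 34.2·28.6/(62.8²·63.8) = 0.003887.

0.003887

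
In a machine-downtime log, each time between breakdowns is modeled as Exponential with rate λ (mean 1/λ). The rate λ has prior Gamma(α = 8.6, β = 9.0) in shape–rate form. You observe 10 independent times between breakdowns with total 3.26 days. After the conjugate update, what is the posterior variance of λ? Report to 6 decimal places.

With a Gamma(shape α, rate β) prior on the exponential rate λ, the posterior after n observations with total T = Σxᵢ is Gamma(α+n, β+T).
Posterior: Gamma(8.6+10, 9.0+3.26) = Gamma(18.6, 12.26).
Var = α/β² = 0.123746.

0.123746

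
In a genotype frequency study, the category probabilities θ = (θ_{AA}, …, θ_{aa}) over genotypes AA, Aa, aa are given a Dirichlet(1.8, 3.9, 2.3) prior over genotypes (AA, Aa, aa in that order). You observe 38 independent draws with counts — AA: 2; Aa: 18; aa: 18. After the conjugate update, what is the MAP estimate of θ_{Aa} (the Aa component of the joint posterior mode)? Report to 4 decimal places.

The Dirichlet prior is conjugate to the Multinomial likelihood: each posterior αⱼ = prior αⱼ + observed count nⱼ.
Posterior concentration: (3.8, 21.9, 20.3), total = 46.0.
Joint mode component: (α_{Aa}−1)/(Σα−K) = 20.9/43.0 = 0.4860.

0.4860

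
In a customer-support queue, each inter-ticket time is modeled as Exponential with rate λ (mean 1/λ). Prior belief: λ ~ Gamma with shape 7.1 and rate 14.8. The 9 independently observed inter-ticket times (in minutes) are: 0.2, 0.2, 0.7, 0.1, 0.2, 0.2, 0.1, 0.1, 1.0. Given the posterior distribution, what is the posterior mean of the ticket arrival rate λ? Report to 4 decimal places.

With a Gamma(shape α, rate β) prior on the exponential rate λ, the posterior after n observations with total T = Σxᵢ is Gamma(α+n, β+T).
Sum of observations T = 2.8 minutes; n = 9.
Posterior: Gamma(7.1+9, 14.8+2.8) = Gamma(16.1, 17.6).
Posterior mean of λ = α/β = 16.1/17.6 = 0.9148.

0.9148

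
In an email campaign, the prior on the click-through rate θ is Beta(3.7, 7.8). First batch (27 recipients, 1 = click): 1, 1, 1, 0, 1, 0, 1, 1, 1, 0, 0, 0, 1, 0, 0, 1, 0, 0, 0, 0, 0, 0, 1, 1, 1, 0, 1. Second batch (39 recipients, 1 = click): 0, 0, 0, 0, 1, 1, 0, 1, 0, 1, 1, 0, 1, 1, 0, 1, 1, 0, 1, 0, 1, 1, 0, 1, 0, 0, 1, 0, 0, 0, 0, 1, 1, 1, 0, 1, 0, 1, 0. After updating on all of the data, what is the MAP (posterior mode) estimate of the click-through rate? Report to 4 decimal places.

The Beta prior is conjugate to a Binomial/Bernoulli likelihood; the update adds successes to α and failures to β.
After batch 1: Beta(3.7+13, 7.8+14) = Beta(16.7, 21.8).
After batch 2: Beta(16.7+19, 21.8+20) = Beta(35.7, 41.8).
Mode of Beta(a,b) for a,b>1 is (a−1)/(a+b−2) = 34.7/75.5 = 0.4596.

0.4596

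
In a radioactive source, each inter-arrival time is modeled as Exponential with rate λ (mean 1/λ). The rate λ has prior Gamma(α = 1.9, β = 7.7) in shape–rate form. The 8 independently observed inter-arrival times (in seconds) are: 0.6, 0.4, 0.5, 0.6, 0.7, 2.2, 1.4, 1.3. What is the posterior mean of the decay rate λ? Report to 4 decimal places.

With a Gamma(shape α, rate β) prior on the exponential rate λ, the posterior after n observations with total T = Σxᵢ is Gamma(α+n, β+T).
Sum of observations T = 7.7 seconds; n = 8.
Posterior: Gamma(1.9+8, 7.7+7.7) = Gamma(9.9, 15.4).
Posterior mean of λ = α/β = 9.9/15.4 = 0.6429.

0.6429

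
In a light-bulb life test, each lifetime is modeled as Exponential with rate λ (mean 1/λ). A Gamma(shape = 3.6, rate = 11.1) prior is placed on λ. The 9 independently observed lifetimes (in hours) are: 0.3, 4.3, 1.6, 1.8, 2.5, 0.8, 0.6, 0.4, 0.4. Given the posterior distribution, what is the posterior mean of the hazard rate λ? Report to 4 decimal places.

With a Gamma(shape α, rate β) prior on the exponential rate λ, the posterior after n observations with total T = Σxᵢ is Gamma(α+n, β+T).
Sum of observations T = 12.7 hours; n = 9.
Posterior: Gamma(3.6+9, 11.1+12.7) = Gamma(12.6, 23.8).
Posterior mean of λ = α/β = 12.6/23.8 = 0.5294.

0.5294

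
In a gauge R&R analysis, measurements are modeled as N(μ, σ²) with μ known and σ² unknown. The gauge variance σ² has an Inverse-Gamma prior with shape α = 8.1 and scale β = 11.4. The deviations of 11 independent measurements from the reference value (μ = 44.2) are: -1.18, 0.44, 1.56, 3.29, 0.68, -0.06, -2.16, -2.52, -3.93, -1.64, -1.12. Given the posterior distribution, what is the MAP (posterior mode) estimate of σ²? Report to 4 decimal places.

2.3464

With known mean μ and an Inverse-Gamma(α, β) prior on σ², the Normal likelihood is conjugate: posterior is Inv-Gamma(α + n/2, β + Σ(xᵢ−μ)²/2).
Σ(xᵢ−μ)² = (-1.18)² + (0.44)² + (1.56)² + (3.29)² + (0.68)² + (-0.06)² + (-2.16)² + (-2.52)² + (-3.93)² + (-1.64)² + (-1.12)² = 45.7146.
Posterior: Inv-Gamma(8.1 + 11/2, 11.4 + 45.7146/2) = Inv-Gamma(13.60, 34.25730).
Mode = β/(α+1) = 34.25730/14.60 = 2.3464.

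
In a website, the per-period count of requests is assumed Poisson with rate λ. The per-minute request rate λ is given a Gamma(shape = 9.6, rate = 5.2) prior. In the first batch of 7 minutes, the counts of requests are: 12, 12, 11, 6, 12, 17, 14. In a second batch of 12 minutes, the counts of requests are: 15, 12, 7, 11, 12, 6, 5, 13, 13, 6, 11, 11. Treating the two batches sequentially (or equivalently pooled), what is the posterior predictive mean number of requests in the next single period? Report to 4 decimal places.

With a Gamma(shape α, rate β) prior, the Poisson likelihood is conjugate: the posterior is Gamma(α + ΣXᵢ, β + n).
Batch 1: sum of counts S = 84 over n = 7 minutes.
After batch 1: Gamma(α+S, β+n) = Gamma(9.6+84, 5.2+7) = Gamma(93.6, 12.2).
Batch 2: sum of counts S = 122 over n = 12 minutes.
After batch 2: Gamma(α+S, β+n) = Gamma(93.6+122, 12.2+12) = Gamma(215.6, 24.2).
The predictive distribution for one future period is NegBinom with mean α/β = 8.9091.

8.9091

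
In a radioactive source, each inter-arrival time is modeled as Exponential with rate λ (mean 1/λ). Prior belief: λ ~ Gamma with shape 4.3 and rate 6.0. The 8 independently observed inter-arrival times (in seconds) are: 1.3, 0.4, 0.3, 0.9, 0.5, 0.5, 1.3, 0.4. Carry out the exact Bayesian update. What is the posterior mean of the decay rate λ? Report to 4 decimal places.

With a Gamma(shape α, rate β) prior on the exponential rate λ, the posterior after n observations with total T = Σxᵢ is Gamma(α+n, β+T).
Sum of observations T = 5.6 seconds; n = 8.
Posterior: Gamma(4.3+8, 6.0+5.6) = Gamma(12.3, 11.6).
Posterior mean of λ = α/β = 12.3/11.6 = 1.0603.

1.0603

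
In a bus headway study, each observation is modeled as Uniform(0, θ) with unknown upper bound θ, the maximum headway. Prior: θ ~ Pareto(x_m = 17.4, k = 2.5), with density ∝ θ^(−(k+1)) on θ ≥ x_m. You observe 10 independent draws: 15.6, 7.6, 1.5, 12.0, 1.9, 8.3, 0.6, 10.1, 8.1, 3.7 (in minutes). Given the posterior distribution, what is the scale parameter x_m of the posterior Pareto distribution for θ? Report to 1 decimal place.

17.4

A Pareto(scale x_m, shape k) prior on the upper bound θ of Uniform(0, θ) is conjugate: posterior is Pareto(max(x_m, max xᵢ), k + n).
Sample maximum = 15.6; prior scale x_m = 17.4 → posterior scale = max = 17.4.
Posterior shape = 2.5 + 10 = 12.5.
Posterior scale x_m = 17.4.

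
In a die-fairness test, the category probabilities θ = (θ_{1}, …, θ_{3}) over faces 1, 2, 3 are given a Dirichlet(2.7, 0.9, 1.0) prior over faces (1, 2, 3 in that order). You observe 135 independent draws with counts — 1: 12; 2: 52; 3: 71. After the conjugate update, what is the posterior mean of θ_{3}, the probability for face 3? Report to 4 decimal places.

The Dirichlet prior is conjugate to the Multinomial likelihood: each posterior αⱼ = prior αⱼ + observed count nⱼ.
Posterior concentration: (14.7, 52.9, 72.0), total = 139.6.
E[θ_{3}|data] = α_{3}/Σα = 72.0/139.6 = 0.5158.

0.5158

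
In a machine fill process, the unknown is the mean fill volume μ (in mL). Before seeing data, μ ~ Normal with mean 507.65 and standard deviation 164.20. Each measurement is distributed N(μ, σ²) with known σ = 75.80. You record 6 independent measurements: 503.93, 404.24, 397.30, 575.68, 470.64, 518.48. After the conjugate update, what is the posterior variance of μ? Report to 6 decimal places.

924.761564

For Normal data with known variance σ², a Normal(μ₀, σ₀²) prior on μ is conjugate. Posterior precision = 1/σ₀² + n/σ²; posterior mean is the precision-weighted average of μ₀ and x̄.
σ₀² = 164.20² = 26961.64, σ² = 75.80² = 5745.64; σ² + n·σ₀² = 5745.64 + 6·26961.64 = 167515.48.
Posterior precision = 1/σ₀² + n/σ² = 1/26961.64 + 6/5745.64 = (σ² + n·σ₀²)/(σ₀²σ²) = 167515.48/(26961.64·5745.64); posterior variance σₙ² = σ₀²σ²/(σ² + n·σ₀²) = 26961.64·5745.64/167515.48 = 924.761564.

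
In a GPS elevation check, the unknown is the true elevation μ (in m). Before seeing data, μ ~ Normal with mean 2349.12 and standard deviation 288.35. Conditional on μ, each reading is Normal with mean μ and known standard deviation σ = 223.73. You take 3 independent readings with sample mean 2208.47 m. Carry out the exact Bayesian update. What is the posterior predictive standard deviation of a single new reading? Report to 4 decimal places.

For Normal data with known variance σ², a Normal(μ₀, σ₀²) prior on μ is conjugate. Posterior precision = 1/σ₀² + n/σ²; posterior mean is the precision-weighted average of μ₀ and x̄.
σ₀² = 288.35² = 83145.7225, σ² = 223.73² = 50055.1129; σ² + n·σ₀² = 50055.1129 + 3·83145.7225 = 299492.2804.
Posterior precision = 1/σ₀² + n/σ² = 1/83145.7225 + 3/50055.1129 = (σ² + n·σ₀²)/(σ₀²σ²) = 299492.2804/(83145.7225·50055.1129); posterior variance σₙ² = σ₀²σ²/(σ² + n·σ₀²) = 83145.7225·50055.1129/299492.2804 = 13896.413361.
Predictive variance for one new observation = σₙ² + σ² = 83145.7225·50055.1129/299492.2804 + 50055.1129 = σ²·(σ₀² + 299492.2804)/299492.2804 = 50055.1129·382638.0029/299492.2804 = 63951.526261; SD = √(50055.1129·382638.0029/299492.2804) = 252.8864.

252.8864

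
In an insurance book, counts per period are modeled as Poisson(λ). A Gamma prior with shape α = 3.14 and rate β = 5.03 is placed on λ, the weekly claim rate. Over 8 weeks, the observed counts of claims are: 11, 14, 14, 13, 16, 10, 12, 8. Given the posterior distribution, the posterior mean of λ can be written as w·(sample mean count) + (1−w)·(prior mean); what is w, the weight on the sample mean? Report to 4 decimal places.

0.6140

With a Gamma(shape α, rate β) prior, the Poisson likelihood is conjugate: the posterior is Gamma(α + ΣXᵢ, β + n).
Posterior mean = (α₀+S)/(β₀+n) = [n/(β₀+n)]·(S/n) + [β₀/(β₀+n)]·(α₀/β₀), so only n and β₀ enter the weight.
Weight on data w = n/(β₀+n) = 8/(5.03+8) = 8/13.03 = 0.6140.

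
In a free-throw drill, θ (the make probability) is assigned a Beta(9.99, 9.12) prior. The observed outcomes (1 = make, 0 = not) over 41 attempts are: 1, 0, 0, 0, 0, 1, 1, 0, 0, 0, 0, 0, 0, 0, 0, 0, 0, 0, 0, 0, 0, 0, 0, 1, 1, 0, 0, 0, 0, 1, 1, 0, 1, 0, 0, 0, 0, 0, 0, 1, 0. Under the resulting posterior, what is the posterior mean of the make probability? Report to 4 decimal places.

0.3159

The Beta prior is conjugate to a Binomial/Bernoulli likelihood; the update adds successes to α and failures to β.
Posterior: Beta(α+k, β+n−k) = Beta(9.99+9, 9.12+32) = Beta(18.99, 41.12).
Posterior mean = α/(α+β) = 18.99/60.11 = 0.3159.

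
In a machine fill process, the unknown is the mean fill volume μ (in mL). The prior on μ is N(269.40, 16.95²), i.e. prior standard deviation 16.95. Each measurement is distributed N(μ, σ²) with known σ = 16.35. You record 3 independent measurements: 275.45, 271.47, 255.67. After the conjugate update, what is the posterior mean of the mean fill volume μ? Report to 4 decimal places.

For Normal data with known variance σ², a Normal(μ₀, σ₀²) prior on μ is conjugate. Posterior precision = 1/σ₀² + n/σ²; posterior mean is the precision-weighted average of μ₀ and x̄.
Σxᵢ = 275.45 + 271.47 + 255.67 = 802.59, so n·x̄ = 802.59.
σ₀² = 16.95² = 287.3025, σ² = 16.35² = 267.3225; σ² + n·σ₀² = 267.3225 + 3·287.3025 = 1129.23.
Posterior mean = (μ₀/σ₀² + n·x̄/σ²)/(1/σ₀² + n/σ²) = (σ²·μ₀ + σ₀²·n·x̄)/(σ² + n·σ₀²) = (267.3225·269.40 + 287.3025·802.59)/1129.23 = 302602.794975/1129.23 = 267.9727.

267.9727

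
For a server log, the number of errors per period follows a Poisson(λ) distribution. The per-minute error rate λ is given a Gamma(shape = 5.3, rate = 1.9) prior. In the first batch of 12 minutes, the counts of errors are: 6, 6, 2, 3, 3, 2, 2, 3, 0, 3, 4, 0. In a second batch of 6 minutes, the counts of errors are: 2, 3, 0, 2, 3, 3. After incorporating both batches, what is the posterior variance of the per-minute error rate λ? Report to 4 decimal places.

0.1321

With a Gamma(shape α, rate β) prior, the Poisson likelihood is conjugate: the posterior is Gamma(α + ΣXᵢ, β + n).
Batch 1: sum of counts S = 34 over n = 12 minutes.
After batch 1: Gamma(α+S, β+n) = Gamma(5.3+34, 1.9+12) = Gamma(39.3, 13.9).
Batch 2: sum of counts S = 13 over n = 6 minutes.
After batch 2: Gamma(α+S, β+n) = Gamma(39.3+13, 13.9+6) = Gamma(52.3, 19.9).
Var = α/β² = 52.3/19.9² = 0.1321.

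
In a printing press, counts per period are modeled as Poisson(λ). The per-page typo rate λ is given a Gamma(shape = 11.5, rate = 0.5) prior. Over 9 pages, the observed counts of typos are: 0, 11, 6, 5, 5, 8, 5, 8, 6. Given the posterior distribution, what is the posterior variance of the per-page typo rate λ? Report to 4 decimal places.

0.7258

With a Gamma(shape α, rate β) prior, the Poisson likelihood is conjugate: the posterior is Gamma(α + ΣXᵢ, β + n).
Sum of counts S = 54 over n = 9 pages.
Posterior: Gamma(α+S, β+n) = Gamma(11.5+54, 0.5+9) = Gamma(65.5, 9.5).
Var = α/β² = 65.5/9.5² = 0.7258.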